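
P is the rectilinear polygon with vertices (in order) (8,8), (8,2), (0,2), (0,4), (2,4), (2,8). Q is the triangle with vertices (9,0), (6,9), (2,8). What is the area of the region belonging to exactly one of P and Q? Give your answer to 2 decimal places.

|P| = 40, |Q| = 19.5, |P∩Q| = 16.0833.
|P △ Q| = |P| + |Q| − 2·|P∩Q| = 40 + 19.5 − 32.1667 = 27.33.

27.33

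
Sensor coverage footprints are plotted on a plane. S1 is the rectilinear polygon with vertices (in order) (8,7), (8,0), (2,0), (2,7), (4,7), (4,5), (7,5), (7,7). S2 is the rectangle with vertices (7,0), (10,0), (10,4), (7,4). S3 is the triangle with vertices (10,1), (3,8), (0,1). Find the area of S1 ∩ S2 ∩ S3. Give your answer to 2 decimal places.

2.50

The intersection is the polygon with vertices (7,4), (8,3), (8,1), (7,1).
By the shoelace formula its area is 2.50.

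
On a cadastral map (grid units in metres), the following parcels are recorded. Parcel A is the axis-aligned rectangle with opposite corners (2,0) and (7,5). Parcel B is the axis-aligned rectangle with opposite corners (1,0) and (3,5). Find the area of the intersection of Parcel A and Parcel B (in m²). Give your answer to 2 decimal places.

5.00

|Parcel A∩Parcel B|: x∈[2,3], y∈[0,5] → 1·5 = 5.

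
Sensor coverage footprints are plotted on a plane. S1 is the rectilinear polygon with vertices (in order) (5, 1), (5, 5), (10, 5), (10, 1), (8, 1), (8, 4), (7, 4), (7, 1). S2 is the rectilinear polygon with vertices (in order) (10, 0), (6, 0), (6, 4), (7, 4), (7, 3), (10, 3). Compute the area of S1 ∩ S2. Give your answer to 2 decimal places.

7.00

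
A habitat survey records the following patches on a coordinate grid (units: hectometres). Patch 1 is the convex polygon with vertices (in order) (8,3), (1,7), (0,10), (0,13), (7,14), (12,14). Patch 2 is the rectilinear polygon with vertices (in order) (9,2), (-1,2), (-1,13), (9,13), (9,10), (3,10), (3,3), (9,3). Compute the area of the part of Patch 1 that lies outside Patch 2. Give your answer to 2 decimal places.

51.36

|Patch 1| = 87, |Patch 1∩Patch 2| = 35.6429.
|Patch 1 ∖ Patch 2| = |Patch 1| − |Patch 1∩Patch 2| = 87 − 35.6429 = 51.36.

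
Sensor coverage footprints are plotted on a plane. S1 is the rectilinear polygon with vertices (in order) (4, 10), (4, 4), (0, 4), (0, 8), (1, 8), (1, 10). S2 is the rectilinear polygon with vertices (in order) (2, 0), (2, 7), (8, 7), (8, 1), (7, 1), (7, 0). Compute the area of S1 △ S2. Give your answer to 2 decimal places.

|S1| = 22, |S2| = 41, |S1∩S2| = 6.
|S1 △ S2| = |S1| + |S2| − 2·|S1∩S2| = 22 + 41 − 12 = 51.00.

51.00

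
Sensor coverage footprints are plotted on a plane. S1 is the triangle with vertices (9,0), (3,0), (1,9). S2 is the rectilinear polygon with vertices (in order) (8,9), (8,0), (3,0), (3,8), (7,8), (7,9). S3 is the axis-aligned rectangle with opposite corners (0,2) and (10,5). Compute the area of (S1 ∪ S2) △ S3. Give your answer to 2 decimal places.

|S1 ∪ S2| = 48.3125.
|(S1 ∪ S2) ∩ S3| = 17.3333.
|(S1 ∪ S2) △ S3| = 48.3125 + 30 − 34.6667 = 43.65.

43.65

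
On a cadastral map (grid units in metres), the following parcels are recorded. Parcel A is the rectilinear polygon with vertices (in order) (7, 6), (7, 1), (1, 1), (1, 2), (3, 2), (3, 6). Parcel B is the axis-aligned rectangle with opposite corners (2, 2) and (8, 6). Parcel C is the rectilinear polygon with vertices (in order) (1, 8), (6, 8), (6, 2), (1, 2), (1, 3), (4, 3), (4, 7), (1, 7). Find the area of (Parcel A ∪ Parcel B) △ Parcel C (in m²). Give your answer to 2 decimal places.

|Parcel A ∪ Parcel B| = 30.
|(Parcel A ∪ Parcel B) ∩ Parcel C| = 10.
|(Parcel A ∪ Parcel B) △ Parcel C| = 30 + 18 − 20 = 28.00.

28.00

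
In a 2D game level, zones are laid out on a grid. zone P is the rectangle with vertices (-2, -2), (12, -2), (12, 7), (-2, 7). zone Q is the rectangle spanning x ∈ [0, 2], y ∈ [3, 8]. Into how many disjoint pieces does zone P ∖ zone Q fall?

1

zone P ∖ zone Q is a single connected region.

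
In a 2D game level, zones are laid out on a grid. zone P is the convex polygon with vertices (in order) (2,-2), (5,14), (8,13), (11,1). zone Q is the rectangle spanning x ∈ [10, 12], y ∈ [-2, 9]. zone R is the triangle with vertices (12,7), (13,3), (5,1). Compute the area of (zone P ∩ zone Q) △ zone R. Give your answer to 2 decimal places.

|zone P ∩ zone Q| = 2.1667.
|(zone P ∩ zone Q) ∩ zone R| = 0.8897.
|(zone P ∩ zone Q) △ zone R| = 2.1667 + 17 − 1.7794 = 17.39.

17.39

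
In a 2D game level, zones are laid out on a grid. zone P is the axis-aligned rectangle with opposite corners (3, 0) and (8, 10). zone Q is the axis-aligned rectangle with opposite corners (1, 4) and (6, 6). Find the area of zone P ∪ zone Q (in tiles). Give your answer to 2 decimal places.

By inclusion–exclusion:
Individual areas: |zone P| = 50, |zone Q| = 10.
|zone P∩zone Q|: x∈[3,6], y∈[4,6] → 3·2 = 6.
|zone P ∪ zone Q| = 60 − 6 = 54.00.

54.00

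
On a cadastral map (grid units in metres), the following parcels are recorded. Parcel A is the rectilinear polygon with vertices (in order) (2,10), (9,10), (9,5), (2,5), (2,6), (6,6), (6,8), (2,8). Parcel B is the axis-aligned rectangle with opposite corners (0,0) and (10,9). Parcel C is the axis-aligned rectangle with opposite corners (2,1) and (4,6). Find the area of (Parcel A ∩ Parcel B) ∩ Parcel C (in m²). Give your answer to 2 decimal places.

2.00

The region (Parcel A ∩ Parcel B) ∩ Parcel C is the polygon with vertices (2,5), (2,6), (4,6), (4,5).
By the shoelace formula its area is 2.00.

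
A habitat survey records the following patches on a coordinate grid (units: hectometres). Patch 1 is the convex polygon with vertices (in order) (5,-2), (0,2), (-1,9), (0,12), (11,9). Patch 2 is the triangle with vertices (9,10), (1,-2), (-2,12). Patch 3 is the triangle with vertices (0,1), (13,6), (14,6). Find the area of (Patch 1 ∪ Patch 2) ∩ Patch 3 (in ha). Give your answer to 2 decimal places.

The region (Patch 1 ∪ Patch 2) ∩ Patch 3 is the polygon with vertices (0.33,1.127), (8.398,4.23), (8.242,3.943), (0.332,1.119).
By the shoelace formula its area is 0.95.

0.95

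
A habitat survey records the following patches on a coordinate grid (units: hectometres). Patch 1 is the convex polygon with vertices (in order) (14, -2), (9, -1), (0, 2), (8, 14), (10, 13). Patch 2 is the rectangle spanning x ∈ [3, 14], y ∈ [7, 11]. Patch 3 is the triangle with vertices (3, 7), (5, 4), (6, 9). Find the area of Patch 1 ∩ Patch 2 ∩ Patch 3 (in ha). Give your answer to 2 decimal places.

2.53

The intersection is the polygon with vertices (3.333,7), (3.6,7.4), (6,9), (5.6,7).
By the shoelace formula its area is 2.53.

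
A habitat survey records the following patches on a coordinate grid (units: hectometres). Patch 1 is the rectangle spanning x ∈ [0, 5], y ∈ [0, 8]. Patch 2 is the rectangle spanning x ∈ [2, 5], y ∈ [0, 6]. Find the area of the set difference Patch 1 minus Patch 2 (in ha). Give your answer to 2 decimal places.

22.00

|Patch 1∩Patch 2|: x∈[2,5], y∈[0,6] → 3·6 = 18.
|Patch 1| = 40.
|Patch 1 ∖ Patch 2| = |Patch 1| − |Patch 1∩Patch 2| = 40 − 18 = 22.00.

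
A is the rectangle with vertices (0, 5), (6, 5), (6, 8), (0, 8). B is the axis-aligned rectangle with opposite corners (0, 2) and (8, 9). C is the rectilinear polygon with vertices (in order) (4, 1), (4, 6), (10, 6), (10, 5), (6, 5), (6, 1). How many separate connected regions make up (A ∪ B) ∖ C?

(A ∪ B) ∖ C splits into 2 disjoint pieces (area 40, area 6).

2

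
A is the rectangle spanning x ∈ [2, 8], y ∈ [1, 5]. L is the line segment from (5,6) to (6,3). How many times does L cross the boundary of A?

1

The segment meets the boundary at (5.333,5).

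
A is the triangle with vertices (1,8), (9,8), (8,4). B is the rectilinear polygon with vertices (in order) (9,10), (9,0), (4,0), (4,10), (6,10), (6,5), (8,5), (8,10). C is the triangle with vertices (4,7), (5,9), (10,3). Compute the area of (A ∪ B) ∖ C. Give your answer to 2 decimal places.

40.82

|A ∪ B| = 48.5536.
|(A ∪ B) ∩ C| = 7.7333.
|(A ∪ B) ∖ C| = 48.5536 − 7.7333 = 40.82.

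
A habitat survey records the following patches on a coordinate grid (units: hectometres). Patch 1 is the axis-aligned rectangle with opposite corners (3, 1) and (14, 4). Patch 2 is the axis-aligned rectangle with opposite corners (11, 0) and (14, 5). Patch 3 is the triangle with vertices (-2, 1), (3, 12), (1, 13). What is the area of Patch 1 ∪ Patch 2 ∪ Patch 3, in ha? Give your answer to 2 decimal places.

52.50

By inclusion–exclusion:
Individual areas: |Patch 1| = 33, |Patch 2| = 15, |Patch 3| = 13.5.
|Patch 1∩Patch 2|: x∈[11,14], y∈[1,4] → 3·3 = 9.
|Patch 1∩Patch 3| = 0.
|Patch 2∩Patch 3| = 0.
|Patch 1∩Patch 2∩Patch 3| = 0.
|Patch 1 ∪ Patch 2 ∪ Patch 3| = 61.5 − 9 + 0 = 52.50.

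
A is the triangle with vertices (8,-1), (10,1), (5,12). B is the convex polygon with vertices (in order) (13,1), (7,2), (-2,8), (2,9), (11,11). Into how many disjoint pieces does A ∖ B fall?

2

A ∖ B splits into 2 disjoint pieces (area 4.2352, area 0.5263).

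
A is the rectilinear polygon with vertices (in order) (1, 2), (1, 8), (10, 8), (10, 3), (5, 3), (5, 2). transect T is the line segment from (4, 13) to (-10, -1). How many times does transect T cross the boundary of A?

The segment lies entirely outside A and never meets its boundary.

0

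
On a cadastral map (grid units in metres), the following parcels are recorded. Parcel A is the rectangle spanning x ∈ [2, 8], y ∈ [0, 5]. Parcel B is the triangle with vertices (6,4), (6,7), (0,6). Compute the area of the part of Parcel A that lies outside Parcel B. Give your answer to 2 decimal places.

28.50

|Parcel A| = 30, |Parcel A∩Parcel B| = 1.5.
|Parcel A ∖ Parcel B| = |Parcel A| − |Parcel A∩Parcel B| = 30 − 1.5 = 28.50.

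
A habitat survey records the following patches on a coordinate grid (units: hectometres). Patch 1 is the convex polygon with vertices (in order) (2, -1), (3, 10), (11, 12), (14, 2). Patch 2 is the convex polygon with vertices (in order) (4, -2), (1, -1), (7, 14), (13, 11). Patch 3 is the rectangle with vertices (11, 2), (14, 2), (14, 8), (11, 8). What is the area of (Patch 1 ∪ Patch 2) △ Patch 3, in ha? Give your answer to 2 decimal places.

|Patch 1 ∪ Patch 2| = 122.3657.
|(Patch 1 ∪ Patch 2) ∩ Patch 3| = 12.6.
|(Patch 1 ∪ Patch 2) △ Patch 3| = 122.3657 + 18 − 25.2 = 115.17.

115.17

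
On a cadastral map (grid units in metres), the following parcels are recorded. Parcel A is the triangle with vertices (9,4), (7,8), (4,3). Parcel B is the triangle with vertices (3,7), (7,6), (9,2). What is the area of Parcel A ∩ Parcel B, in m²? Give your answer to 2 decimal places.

4.02

The intersection is the polygon with vertices (5.957,6.261), (7,6), (8.091,3.818), (7.064,3.613), (5.267,5.111).
By the shoelace formula its area is 4.02.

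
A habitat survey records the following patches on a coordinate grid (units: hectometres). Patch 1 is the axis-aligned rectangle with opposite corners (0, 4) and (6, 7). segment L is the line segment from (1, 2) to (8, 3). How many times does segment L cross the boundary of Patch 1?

The segment lies entirely outside Patch 1 and never meets its boundary.

0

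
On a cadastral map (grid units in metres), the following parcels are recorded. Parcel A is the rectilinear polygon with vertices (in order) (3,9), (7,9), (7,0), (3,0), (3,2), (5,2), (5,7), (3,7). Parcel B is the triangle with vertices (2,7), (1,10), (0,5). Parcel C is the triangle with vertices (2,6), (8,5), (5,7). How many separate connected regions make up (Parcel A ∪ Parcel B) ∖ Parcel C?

3

(Parcel A ∪ Parcel B) ∖ Parcel C splits into 3 disjoint pieces (area 9.3333, area 14.6667, area 4).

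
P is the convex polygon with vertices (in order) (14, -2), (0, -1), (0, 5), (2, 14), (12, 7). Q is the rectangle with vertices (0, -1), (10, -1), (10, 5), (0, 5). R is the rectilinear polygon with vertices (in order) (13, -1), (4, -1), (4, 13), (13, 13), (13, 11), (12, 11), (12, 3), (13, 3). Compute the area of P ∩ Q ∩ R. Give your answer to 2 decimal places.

The intersection is the polygon with vertices (10,5), (10,-1), (4,-1), (4,5).
By the shoelace formula its area is 36.00.

36.00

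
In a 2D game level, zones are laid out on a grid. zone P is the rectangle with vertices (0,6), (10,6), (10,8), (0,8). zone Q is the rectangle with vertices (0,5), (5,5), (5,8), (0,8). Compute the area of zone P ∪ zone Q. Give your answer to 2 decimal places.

25.00

By inclusion–exclusion:
Individual areas: |zone P| = 20, |zone Q| = 15.
|zone P∩zone Q|: x∈[0,5], y∈[6,8] → 5·2 = 10.
|zone P ∪ zone Q| = 35 − 10 = 25.00.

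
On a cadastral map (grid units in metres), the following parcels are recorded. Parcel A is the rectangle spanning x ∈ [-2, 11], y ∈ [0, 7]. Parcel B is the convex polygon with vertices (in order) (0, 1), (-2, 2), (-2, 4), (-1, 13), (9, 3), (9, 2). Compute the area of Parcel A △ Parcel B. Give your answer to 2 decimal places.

59.00

|Parcel A| = 91, |Parcel B| = 72, |Parcel A∩Parcel B| = 52.
|Parcel A △ Parcel B| = |Parcel A| + |Parcel B| − 2·|Parcel A∩Parcel B| = 91 + 72 − 104 = 59.00.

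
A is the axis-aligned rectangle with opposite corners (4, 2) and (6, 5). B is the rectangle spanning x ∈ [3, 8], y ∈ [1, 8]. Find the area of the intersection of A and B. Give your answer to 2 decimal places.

|A∩B|: x∈[4,6], y∈[2,5] → 2·3 = 6.

6.00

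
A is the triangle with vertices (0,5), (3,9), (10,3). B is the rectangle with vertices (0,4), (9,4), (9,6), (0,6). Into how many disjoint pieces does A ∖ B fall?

2

A ∖ B splits into 2 disjoint pieces (area 8.625, area 1.9167).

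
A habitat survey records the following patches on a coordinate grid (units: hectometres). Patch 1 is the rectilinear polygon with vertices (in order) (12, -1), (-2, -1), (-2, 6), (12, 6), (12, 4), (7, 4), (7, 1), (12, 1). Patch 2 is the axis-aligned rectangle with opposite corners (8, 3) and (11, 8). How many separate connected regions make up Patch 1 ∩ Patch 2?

1

Patch 1 ∩ Patch 2 is a single connected region.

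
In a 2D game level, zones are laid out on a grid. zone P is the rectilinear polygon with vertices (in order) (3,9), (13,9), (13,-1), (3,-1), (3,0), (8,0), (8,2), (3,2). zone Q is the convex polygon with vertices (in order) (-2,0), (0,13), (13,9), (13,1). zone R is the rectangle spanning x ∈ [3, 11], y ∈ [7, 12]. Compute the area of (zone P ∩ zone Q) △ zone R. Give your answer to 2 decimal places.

|zone P ∩ zone Q| = 75.8333.
|(zone P ∩ zone Q) ∩ zone R| = 16.
|(zone P ∩ zone Q) △ zone R| = 75.8333 + 40 − 32 = 83.83.

83.83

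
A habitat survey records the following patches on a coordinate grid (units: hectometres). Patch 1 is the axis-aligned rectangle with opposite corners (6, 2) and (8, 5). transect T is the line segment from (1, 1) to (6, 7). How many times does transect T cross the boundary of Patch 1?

0

The segment lies entirely outside Patch 1 and never meets its boundary.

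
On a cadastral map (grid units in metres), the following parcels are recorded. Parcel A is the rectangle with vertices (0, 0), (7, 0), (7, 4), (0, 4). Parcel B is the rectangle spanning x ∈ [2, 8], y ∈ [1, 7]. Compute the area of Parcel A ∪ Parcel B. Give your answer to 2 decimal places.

49.00

By inclusion–exclusion:
Individual areas: |Parcel A| = 28, |Parcel B| = 36.
|Parcel A∩Parcel B|: x∈[2,7], y∈[1,4] → 5·3 = 15.
|Parcel A ∪ Parcel B| = 64 − 15 = 49.00.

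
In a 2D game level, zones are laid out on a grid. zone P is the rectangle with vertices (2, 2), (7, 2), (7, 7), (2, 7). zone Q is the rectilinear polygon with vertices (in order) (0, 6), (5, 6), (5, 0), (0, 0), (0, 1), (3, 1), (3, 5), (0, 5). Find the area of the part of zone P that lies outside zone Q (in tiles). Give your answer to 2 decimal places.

|zone P| = 25, |zone P∩zone Q| = 9.
|zone P ∖ zone Q| = |zone P| − |zone P∩zone Q| = 25 − 9 = 16.00.

16.00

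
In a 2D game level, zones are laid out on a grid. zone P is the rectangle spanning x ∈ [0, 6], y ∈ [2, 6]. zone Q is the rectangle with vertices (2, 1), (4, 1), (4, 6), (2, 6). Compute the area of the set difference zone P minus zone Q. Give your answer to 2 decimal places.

|zone P∩zone Q|: x∈[2,4], y∈[2,6] → 2·4 = 8.
|zone P| = 24.
|zone P ∖ zone Q| = |zone P| − |zone P∩zone Q| = 24 − 8 = 16.00.

16.00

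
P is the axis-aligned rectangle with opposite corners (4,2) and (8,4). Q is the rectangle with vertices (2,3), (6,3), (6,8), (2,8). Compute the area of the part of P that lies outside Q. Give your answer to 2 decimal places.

6.00

|P∩Q|: x∈[4,6], y∈[3,4] → 2·1 = 2.
|P| = 8.
|P ∖ Q| = |P| − |P∩Q| = 8 − 2 = 6.00.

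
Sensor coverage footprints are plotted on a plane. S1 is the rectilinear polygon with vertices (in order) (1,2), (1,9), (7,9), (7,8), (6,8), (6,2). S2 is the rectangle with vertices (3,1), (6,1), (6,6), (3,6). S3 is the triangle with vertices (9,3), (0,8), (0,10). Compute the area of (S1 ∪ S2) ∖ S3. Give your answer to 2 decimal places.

32.92

|S1 ∪ S2| = 39.
|(S1 ∪ S2) ∩ S3| = 6.0794.
|(S1 ∪ S2) ∖ S3| = 39 − 6.0794 = 32.92.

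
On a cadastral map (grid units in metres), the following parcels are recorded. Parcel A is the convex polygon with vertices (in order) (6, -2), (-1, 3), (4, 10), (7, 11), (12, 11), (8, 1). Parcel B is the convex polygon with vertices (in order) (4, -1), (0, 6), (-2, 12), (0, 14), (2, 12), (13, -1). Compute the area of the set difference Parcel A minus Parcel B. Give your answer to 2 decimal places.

|Parcel A| = 92.5, |Parcel A∩Parcel B| = 52.7963.
|Parcel A ∖ Parcel B| = |Parcel A| − |Parcel A∩Parcel B| = 92.5 − 52.7963 = 39.70.

39.70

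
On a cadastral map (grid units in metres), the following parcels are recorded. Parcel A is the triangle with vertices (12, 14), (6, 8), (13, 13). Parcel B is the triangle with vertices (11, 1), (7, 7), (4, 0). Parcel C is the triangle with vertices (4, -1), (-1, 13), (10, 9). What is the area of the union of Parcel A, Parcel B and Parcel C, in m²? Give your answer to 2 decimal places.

By inclusion–exclusion:
Individual areas: |Parcel A| = 6, |Parcel B| = 23, |Parcel C| = 67.
|Parcel A∩Parcel B| = 0.
|Parcel A∩Parcel C| = 0.5855.
|Parcel B∩Parcel C| = 7.0929.
|Parcel A∩Parcel B∩Parcel C| = 0.
|Parcel A ∪ Parcel B ∪ Parcel C| = 96 − 7.6785 + 0 = 88.32.

88.32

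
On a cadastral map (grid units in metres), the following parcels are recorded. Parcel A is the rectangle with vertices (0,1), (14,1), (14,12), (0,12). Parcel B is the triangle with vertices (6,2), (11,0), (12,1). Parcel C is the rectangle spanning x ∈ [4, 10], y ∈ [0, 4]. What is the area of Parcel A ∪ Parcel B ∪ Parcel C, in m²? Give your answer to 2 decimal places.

By inclusion–exclusion:
Individual areas: |Parcel A| = 154, |Parcel B| = 3.5, |Parcel C| = 24.
|Parcel A∩Parcel B| = 1.75.
|Parcel A∩Parcel C|: x∈[4,10], y∈[1,4] → 6·3 = 18.
|Parcel B∩Parcel C| = 1.8667.
|Parcel A∩Parcel B∩Parcel C| = 1.4167.
|Parcel A ∪ Parcel B ∪ Parcel C| = 181.5 − 21.6167 + 1.4167 = 161.30.

161.30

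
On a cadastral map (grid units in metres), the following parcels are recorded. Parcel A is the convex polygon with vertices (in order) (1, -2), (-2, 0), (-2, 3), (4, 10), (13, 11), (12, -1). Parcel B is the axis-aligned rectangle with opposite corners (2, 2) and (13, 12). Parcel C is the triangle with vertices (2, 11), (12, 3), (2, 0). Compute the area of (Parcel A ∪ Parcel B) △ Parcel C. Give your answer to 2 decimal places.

|Parcel A ∪ Parcel B| = 171.2083.
|(Parcel A ∪ Parcel B) ∩ Parcel C| = 55.
|(Parcel A ∪ Parcel B) △ Parcel C| = 171.2083 + 55 − 110 = 116.21.

116.21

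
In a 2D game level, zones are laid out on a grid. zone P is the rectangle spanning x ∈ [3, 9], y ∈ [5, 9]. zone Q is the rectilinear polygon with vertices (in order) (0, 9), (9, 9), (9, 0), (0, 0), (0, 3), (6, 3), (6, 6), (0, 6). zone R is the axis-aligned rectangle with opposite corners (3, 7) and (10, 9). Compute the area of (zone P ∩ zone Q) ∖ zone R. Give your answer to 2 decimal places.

9.00

|zone P ∩ zone Q| = 21.
|(zone P ∩ zone Q) ∩ zone R| = 12.
|(zone P ∩ zone Q) ∖ zone R| = 21 − 12 = 9.00.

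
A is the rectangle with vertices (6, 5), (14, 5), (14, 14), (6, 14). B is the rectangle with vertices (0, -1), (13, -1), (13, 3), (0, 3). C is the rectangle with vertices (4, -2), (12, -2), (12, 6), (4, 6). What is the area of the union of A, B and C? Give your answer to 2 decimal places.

150.00

By inclusion–exclusion:
Individual areas: |A| = 72, |B| = 52, |C| = 64.
|A∩B| = 0 (no overlap).
|A∩C|: x∈[6,12], y∈[5,6] → 6·1 = 6.
|B∩C|: x∈[4,12], y∈[-1,3] → 8·4 = 32.
|A∩B∩C| = 0.
|A ∪ B ∪ C| = 188 − 38 + 0 = 150.00.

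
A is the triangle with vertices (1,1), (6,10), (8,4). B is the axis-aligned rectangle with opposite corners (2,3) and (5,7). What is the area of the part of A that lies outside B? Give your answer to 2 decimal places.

|A| = 24, |A∩B| = 7.1111.
|A ∖ B| = |A| − |A∩B| = 24 − 7.1111 = 16.89.

16.89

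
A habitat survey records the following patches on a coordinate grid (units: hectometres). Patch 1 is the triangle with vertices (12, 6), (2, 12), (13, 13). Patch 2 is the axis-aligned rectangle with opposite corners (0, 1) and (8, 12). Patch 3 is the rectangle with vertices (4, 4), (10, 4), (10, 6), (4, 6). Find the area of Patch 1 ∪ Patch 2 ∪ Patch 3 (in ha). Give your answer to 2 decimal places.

By inclusion–exclusion:
Individual areas: |Patch 1| = 38, |Patch 2| = 88, |Patch 3| = 12.
|Patch 1∩Patch 2| = 10.8.
|Patch 1∩Patch 3| = 0.
|Patch 2∩Patch 3|: x∈[4,8], y∈[4,6] → 4·2 = 8.
|Patch 1∩Patch 2∩Patch 3| = 0.
|Patch 1 ∪ Patch 2 ∪ Patch 3| = 138 − 18.8 + 0 = 119.20.

119.20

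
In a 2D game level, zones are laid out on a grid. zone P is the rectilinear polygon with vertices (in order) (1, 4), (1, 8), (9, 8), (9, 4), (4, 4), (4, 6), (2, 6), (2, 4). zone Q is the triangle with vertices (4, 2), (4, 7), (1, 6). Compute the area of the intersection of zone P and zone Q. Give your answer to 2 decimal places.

2.17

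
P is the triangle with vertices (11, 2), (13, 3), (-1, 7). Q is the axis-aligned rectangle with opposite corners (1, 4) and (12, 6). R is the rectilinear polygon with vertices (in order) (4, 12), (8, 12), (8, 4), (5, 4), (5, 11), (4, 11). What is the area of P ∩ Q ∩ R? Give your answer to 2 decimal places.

The intersection is the polygon with vertices (6.2,4), (5,4.5), (5,5.286), (8,4.429), (8,4).
By the shoelace formula its area is 2.27.

2.27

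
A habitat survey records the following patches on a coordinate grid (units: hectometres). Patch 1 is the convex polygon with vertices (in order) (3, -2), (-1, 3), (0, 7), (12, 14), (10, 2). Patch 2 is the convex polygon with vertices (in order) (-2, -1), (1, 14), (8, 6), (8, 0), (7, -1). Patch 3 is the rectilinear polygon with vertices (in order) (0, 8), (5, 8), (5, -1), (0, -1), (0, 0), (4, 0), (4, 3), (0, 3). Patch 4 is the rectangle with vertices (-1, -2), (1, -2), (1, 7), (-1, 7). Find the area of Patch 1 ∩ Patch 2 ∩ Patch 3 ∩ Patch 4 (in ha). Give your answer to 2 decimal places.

The intersection is the polygon with vertices (0,3), (0,7), (1,7), (1,3).
By the shoelace formula its area is 4.00.

4.00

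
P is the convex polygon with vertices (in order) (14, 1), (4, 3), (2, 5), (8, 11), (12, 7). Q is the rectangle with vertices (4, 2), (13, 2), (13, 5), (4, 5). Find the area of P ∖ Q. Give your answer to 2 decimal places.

39.67

|P| = 64, |P∩Q| = 24.3333.
|P ∖ Q| = |P| − |P∩Q| = 64 − 24.3333 = 39.67.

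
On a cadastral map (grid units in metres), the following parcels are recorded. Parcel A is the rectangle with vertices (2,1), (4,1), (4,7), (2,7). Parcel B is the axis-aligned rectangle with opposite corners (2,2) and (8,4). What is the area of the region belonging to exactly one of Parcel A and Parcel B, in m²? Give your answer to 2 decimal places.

|Parcel A∩Parcel B|: x∈[2,4], y∈[2,4] → 2·2 = 4.
|Parcel A △ Parcel B| = |Parcel A| + |Parcel B| − 2·|Parcel A∩Parcel B| = 12 + 12 − 8 = 16.00.

16.00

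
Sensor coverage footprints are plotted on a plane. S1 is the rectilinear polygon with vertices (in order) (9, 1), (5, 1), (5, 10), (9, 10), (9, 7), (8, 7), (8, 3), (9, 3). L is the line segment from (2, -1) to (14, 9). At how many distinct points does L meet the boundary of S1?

2

The segment meets the boundary at (8,4), (5,1.5).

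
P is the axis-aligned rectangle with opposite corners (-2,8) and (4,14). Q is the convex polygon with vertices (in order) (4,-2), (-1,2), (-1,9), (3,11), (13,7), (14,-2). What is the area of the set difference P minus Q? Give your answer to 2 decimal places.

|P| = 36, |P∩Q| = 10.8.
|P ∖ Q| = |P| − |P∩Q| = 36 − 10.8 = 25.20.

25.20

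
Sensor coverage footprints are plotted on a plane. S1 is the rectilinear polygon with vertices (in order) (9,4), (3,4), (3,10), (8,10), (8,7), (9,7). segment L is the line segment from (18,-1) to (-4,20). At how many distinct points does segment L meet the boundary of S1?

2

The segment meets the boundary at (6.476,10), (8,8.545).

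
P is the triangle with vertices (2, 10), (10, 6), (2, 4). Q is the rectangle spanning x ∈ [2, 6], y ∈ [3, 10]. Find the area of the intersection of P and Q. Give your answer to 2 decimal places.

18.00

The intersection is the polygon with vertices (6,8), (6,5), (2,4), (2,10).
By the shoelace formula its area is 18.00.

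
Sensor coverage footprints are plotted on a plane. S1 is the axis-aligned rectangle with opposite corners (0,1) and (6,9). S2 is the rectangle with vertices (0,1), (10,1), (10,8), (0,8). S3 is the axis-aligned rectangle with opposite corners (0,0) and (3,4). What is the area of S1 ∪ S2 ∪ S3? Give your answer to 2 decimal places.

By inclusion–exclusion:
Individual areas: |S1| = 48, |S2| = 70, |S3| = 12.
|S1∩S2|: x∈[0,6], y∈[1,8] → 6·7 = 42.
|S1∩S3|: x∈[0,3], y∈[1,4] → 3·3 = 9.
|S2∩S3|: x∈[0,3], y∈[1,4] → 3·3 = 9.
|S1∩S2∩S3| = 9.
|S1 ∪ S2 ∪ S3| = 130 − 60 + 9 = 79.00.

79.00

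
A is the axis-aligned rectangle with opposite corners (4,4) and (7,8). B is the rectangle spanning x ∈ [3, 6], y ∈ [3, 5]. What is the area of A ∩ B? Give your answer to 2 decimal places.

2.00

|A∩B|: x∈[4,6], y∈[4,5] → 2·1 = 2.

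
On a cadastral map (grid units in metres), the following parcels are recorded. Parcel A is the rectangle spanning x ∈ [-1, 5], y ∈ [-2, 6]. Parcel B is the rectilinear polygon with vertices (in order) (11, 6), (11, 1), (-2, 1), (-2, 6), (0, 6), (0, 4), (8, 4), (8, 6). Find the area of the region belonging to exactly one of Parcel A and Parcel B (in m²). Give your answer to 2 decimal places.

|Parcel A| = 48, |Parcel B| = 49, |Parcel A∩Parcel B| = 20.
|Parcel A △ Parcel B| = |Parcel A| + |Parcel B| − 2·|Parcel A∩Parcel B| = 48 + 49 − 40 = 57.00.

57.00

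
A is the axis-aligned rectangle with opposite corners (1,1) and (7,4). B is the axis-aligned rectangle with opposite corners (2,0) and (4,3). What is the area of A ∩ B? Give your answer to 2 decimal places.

4.00

|A∩B|: x∈[2,4], y∈[1,3] → 2·2 = 4.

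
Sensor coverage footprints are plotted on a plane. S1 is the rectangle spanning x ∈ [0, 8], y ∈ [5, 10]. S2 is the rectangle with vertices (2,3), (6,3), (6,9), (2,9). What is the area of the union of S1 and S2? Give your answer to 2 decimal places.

By inclusion–exclusion:
Individual areas: |S1| = 40, |S2| = 24.
|S1∩S2|: x∈[2,6], y∈[5,9] → 4·4 = 16.
|S1 ∪ S2| = 64 − 16 = 48.00.

48.00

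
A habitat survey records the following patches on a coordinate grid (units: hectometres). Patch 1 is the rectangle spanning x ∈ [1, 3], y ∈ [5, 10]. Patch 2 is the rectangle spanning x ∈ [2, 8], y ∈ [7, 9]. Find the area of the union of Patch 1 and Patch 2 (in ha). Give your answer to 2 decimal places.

By inclusion–exclusion:
Individual areas: |Patch 1| = 10, |Patch 2| = 12.
|Patch 1∩Patch 2|: x∈[2,3], y∈[7,9] → 1·2 = 2.
|Patch 1 ∪ Patch 2| = 22 − 2 = 20.00.

20.00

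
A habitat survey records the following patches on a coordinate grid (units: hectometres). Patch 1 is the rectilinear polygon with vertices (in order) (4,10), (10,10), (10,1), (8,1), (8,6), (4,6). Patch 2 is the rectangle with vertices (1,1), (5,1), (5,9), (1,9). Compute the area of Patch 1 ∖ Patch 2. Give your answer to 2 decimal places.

|Patch 1| = 34, |Patch 1∩Patch 2| = 3.
|Patch 1 ∖ Patch 2| = |Patch 1| − |Patch 1∩Patch 2| = 34 − 3 = 31.00.

31.00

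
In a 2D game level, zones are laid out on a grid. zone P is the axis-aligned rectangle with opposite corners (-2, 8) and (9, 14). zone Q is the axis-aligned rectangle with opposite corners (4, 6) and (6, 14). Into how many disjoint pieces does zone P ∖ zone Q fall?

2

zone P ∖ zone Q splits into 2 disjoint pieces (area 18, area 36).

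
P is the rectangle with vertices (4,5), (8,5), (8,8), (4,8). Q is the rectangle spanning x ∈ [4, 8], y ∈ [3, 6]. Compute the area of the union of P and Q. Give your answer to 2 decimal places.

By inclusion–exclusion:
Individual areas: |P| = 12, |Q| = 12.
|P∩Q|: x∈[4,8], y∈[5,6] → 4·1 = 4.
|P ∪ Q| = 24 − 4 = 20.00.

20.00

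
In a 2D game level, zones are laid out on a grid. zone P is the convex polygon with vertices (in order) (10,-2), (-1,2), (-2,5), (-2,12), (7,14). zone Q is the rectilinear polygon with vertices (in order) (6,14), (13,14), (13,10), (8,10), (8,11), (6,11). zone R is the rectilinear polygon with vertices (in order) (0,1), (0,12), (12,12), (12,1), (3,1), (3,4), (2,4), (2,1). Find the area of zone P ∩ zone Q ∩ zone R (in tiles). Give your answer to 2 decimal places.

1.47

The intersection is the polygon with vertices (7.562,11), (6,11), (6,12), (7.375,12).
By the shoelace formula its area is 1.47.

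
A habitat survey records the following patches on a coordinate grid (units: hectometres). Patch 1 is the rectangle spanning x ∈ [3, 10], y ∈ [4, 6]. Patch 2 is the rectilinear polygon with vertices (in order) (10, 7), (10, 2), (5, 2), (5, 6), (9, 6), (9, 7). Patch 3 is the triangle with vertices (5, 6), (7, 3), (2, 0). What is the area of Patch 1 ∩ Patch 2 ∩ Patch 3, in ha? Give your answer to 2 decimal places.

1.33

The intersection is the polygon with vertices (5,4), (5,6), (6.333,4).
By the shoelace formula its area is 1.33.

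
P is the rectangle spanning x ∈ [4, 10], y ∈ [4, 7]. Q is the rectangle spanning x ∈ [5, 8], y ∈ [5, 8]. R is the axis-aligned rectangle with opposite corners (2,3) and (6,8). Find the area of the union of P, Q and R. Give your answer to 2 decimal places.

34.00

By inclusion–exclusion:
Individual areas: |P| = 18, |Q| = 9, |R| = 20.
|P∩Q|: x∈[5,8], y∈[5,7] → 3·2 = 6.
|P∩R|: x∈[4,6], y∈[4,7] → 2·3 = 6.
|Q∩R|: x∈[5,6], y∈[5,8] → 1·3 = 3.
|P∩Q∩R| = 2.
|P ∪ Q ∪ R| = 47 − 15 + 2 = 34.00.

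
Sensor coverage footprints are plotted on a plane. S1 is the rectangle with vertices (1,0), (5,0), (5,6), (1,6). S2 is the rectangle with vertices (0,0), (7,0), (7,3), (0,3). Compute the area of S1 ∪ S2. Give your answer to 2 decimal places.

33.00

By inclusion–exclusion:
Individual areas: |S1| = 24, |S2| = 21.
|S1∩S2|: x∈[1,5], y∈[0,3] → 4·3 = 12.
|S1 ∪ S2| = 45 − 12 = 33.00.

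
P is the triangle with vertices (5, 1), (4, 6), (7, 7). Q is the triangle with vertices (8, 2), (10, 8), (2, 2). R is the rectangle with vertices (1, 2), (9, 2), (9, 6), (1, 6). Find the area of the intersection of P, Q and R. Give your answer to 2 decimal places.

The intersection is the polygon with vertices (6.444,5.333), (5.333,2), (4.8,2), (4.435,3.826).
By the shoelace formula its area is 3.00.

3.00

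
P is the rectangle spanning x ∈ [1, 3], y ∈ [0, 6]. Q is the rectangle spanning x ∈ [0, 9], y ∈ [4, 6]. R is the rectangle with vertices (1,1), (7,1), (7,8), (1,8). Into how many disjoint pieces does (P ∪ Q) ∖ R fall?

3

(P ∪ Q) ∖ R splits into 3 disjoint pieces (area 2, area 2, area 4).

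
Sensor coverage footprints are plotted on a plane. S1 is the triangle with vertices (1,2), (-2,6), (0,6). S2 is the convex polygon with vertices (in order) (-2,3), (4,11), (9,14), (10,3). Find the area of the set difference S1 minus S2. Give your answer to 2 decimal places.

1.91

|S1| = 4, |S1∩S2| = 2.0938.
|S1 ∖ S2| = |S1| − |S1∩S2| = 4 − 2.0938 = 1.91.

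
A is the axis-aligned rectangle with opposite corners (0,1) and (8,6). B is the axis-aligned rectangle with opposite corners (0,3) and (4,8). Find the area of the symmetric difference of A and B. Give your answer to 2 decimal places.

36.00

|A∩B|: x∈[0,4], y∈[3,6] → 4·3 = 12.
|A △ B| = |A| + |B| − 2·|A∩B| = 40 + 20 − 24 = 36.00.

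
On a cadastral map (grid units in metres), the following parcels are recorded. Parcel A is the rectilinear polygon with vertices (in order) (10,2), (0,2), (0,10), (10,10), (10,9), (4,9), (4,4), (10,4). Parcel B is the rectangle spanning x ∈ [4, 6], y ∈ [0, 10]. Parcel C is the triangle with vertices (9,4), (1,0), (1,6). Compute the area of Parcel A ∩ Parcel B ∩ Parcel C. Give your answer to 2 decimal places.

3.75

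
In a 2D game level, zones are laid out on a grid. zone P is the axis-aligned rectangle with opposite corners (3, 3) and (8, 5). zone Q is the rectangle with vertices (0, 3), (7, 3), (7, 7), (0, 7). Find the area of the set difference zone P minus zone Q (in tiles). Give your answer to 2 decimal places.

|zone P∩zone Q|: x∈[3,7], y∈[3,5] → 4·2 = 8.
|zone P| = 10.
|zone P ∖ zone Q| = |zone P| − |zone P∩zone Q| = 10 − 8 = 2.00.

2.00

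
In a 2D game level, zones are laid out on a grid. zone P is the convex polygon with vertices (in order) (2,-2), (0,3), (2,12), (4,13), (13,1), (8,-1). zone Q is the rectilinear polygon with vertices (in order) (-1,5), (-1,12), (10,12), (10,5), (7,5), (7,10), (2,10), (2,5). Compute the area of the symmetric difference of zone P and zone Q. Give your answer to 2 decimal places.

126.11

|zone P| = 111, |zone Q| = 52, |zone P∩zone Q| = 18.4444.
|zone P △ zone Q| = |zone P| + |zone Q| − 2·|zone P∩zone Q| = 111 + 52 − 36.8889 = 126.11.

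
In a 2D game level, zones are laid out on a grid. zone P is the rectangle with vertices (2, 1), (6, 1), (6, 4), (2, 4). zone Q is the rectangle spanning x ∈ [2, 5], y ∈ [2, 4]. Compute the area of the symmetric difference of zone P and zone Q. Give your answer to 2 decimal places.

|zone P∩zone Q|: x∈[2,5], y∈[2,4] → 3·2 = 6.
|zone P △ zone Q| = |zone P| + |zone Q| − 2·|zone P∩zone Q| = 12 + 6 − 12 = 6.00.

6.00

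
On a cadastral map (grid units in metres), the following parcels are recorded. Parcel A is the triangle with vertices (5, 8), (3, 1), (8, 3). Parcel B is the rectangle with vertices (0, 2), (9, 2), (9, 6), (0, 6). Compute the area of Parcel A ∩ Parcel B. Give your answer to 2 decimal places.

12.62

The intersection is the polygon with vertices (4.429,6), (6.2,6), (8,3), (5.5,2), (3.286,2).
By the shoelace formula its area is 12.62.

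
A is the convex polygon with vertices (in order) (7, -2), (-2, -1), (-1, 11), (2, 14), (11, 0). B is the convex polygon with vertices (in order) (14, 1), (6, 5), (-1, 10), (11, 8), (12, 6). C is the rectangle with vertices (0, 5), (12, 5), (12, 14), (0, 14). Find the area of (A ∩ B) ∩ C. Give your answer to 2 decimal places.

15.22

The region (A ∩ B) ∩ C is the polygon with vertices (0,9.286), (0,9.833), (5.24,8.96), (7.786,5), (6,5).
By the shoelace formula its area is 15.22.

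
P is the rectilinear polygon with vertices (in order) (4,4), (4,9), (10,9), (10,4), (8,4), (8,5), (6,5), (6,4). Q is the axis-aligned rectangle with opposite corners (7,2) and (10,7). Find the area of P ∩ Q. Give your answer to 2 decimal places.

The intersection is the polygon with vertices (10,4), (8,4), (8,5), (7,5), (7,7), (10,7).
By the shoelace formula its area is 8.00.

8.00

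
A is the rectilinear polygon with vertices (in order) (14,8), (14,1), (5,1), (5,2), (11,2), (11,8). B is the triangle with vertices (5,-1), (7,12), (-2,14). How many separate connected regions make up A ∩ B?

A ∩ B is a single connected region.

1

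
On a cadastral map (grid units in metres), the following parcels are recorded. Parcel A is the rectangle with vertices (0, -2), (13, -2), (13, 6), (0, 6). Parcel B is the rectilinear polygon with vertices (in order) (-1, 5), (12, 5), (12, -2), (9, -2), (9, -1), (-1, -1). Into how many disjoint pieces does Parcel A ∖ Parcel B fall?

2

Parcel A ∖ Parcel B splits into 2 disjoint pieces (area 20, area 9).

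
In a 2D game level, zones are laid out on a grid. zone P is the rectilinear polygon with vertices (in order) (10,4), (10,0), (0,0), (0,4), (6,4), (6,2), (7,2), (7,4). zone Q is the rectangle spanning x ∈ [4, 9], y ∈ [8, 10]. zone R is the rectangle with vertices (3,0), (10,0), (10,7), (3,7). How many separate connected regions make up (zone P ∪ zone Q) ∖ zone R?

(zone P ∪ zone Q) ∖ zone R splits into 2 disjoint pieces (area 12, area 10).

2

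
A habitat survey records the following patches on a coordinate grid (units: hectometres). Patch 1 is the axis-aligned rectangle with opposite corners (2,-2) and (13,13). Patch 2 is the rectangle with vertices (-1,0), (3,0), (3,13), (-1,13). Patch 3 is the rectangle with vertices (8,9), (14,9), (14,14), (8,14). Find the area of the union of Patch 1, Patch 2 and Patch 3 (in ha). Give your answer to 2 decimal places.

By inclusion–exclusion:
Individual areas: |Patch 1| = 165, |Patch 2| = 52, |Patch 3| = 30.
|Patch 1∩Patch 2|: x∈[2,3], y∈[0,13] → 1·13 = 13.
|Patch 1∩Patch 3|: x∈[8,13], y∈[9,13] → 5·4 = 20.
|Patch 2∩Patch 3| = 0 (no overlap).
|Patch 1∩Patch 2∩Patch 3| = 0.
|Patch 1 ∪ Patch 2 ∪ Patch 3| = 247 − 33 + 0 = 214.00.

214.00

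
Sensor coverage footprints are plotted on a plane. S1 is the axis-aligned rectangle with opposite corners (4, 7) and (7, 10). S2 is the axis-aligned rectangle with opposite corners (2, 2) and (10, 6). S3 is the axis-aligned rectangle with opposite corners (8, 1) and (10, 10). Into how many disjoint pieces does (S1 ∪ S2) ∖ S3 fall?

2

(S1 ∪ S2) ∖ S3 splits into 2 disjoint pieces (area 9, area 24).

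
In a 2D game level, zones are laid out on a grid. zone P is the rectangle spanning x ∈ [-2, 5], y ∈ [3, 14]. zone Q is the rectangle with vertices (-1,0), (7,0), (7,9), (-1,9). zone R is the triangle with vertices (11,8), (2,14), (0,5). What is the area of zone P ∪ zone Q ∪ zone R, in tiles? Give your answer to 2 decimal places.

By inclusion–exclusion:
Individual areas: |zone P| = 77, |zone Q| = 72, |zone R| = 46.5.
|zone P∩zone Q|: x∈[-1,5], y∈[3,9] → 6·6 = 36.
|zone P∩zone R| = 29.5909.
|zone Q∩zone R| = 19.5404.
|zone P∩zone Q∩zone R| = 14.8131.
|zone P ∪ zone Q ∪ zone R| = 195.5 − 85.1313 + 14.8131 = 125.18.

125.18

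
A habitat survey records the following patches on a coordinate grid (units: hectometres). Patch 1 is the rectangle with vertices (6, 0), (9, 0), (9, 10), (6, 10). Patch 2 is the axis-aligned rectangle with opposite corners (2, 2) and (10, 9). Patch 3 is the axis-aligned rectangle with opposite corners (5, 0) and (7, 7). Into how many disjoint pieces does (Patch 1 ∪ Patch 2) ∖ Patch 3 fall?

1

(Patch 1 ∪ Patch 2) ∖ Patch 3 is a single connected region.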